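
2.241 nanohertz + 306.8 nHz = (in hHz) 3.09e-09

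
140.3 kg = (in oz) 4949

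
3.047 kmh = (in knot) 1.645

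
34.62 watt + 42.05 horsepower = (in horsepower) 42.1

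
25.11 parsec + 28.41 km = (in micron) 7.748e+23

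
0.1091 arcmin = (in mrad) 0.03174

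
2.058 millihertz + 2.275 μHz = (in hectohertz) 2.06e-05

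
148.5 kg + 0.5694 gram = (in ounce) 5238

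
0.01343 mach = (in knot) 8.889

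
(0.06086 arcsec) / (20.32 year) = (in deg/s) 2.638e-14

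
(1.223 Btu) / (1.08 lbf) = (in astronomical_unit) 1.795e-09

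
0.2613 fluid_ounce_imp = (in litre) 0.007424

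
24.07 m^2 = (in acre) 0.005948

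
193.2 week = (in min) 1.947e+06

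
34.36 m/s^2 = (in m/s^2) 34.36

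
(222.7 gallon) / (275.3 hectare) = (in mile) 1.903e-10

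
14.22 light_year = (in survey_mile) 8.359e+13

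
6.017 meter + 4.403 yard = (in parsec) 3.255e-16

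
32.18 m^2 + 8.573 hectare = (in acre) 21.19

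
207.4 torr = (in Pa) 2.765e+04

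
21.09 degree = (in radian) 0.3681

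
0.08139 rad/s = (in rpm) 0.7772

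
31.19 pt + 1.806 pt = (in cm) 1.164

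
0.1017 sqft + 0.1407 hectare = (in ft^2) 1.514e+04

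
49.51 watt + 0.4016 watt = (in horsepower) 0.06693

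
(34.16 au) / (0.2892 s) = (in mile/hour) 3.953e+13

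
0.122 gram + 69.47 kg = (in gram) 6.947e+04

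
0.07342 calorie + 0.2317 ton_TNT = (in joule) 9.694e+08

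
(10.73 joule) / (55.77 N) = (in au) 1.286e-12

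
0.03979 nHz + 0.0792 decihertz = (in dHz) 0.0792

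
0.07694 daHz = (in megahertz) 7.694e-07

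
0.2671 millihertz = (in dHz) 0.002671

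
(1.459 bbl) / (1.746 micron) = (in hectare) 13.29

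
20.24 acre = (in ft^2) 8.817e+05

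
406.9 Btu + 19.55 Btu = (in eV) 2.808e+24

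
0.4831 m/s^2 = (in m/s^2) 0.4831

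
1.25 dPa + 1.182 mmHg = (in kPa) 0.1577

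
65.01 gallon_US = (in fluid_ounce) 8321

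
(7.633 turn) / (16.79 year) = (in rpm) 8.649e-07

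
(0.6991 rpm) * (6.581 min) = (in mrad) 2.891e+04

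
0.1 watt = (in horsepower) 0.0001341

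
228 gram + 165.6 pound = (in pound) 166.1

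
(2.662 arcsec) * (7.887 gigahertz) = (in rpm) 9.72e+05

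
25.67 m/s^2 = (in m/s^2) 25.67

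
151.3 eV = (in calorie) 5.794e-18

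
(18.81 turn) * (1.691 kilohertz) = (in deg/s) 1.145e+07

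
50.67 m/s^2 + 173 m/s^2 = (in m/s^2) 223.7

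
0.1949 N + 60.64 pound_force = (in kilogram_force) 27.53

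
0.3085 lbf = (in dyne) 1.372e+05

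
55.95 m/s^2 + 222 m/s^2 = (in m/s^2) 277.9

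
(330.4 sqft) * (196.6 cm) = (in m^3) 60.35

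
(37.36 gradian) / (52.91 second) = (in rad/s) 0.01109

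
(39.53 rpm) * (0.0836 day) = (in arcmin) 1.028e+08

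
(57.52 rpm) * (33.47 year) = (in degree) 3.643e+11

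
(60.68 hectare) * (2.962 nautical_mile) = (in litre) 3.329e+12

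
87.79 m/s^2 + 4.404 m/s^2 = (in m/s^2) 92.19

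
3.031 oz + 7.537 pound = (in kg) 3.505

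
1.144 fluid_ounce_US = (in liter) 0.03383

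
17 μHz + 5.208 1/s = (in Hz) 5.208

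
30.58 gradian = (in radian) 0.4803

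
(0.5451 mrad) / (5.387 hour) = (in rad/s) 2.811e-08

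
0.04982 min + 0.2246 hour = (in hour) 0.2254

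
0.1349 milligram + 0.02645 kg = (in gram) 26.45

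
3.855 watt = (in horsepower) 0.00517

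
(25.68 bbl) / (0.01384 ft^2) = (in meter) 3175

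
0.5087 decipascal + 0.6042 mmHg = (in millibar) 0.806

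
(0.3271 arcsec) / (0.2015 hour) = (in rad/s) 2.186e-09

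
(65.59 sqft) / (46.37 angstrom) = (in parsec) 4.259e-08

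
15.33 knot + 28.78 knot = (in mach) 0.06664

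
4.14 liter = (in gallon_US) 1.094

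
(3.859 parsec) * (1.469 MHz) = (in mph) 3.913e+23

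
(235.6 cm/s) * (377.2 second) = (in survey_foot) 2916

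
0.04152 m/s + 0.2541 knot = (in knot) 0.3348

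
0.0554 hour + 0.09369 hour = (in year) 1.702e-05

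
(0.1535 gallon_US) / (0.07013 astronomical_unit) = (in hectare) 5.539e-18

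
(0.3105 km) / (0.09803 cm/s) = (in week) 0.5237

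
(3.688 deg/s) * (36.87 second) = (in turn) 0.3777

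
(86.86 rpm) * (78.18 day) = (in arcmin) 2.112e+11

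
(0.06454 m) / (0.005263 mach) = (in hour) 1e-05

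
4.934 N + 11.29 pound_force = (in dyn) 5.515e+06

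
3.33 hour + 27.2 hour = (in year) 0.003485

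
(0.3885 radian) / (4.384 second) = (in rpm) 0.8462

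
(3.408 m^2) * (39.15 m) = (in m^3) 133.4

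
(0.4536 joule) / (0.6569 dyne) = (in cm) 6.905e+06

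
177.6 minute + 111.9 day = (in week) 16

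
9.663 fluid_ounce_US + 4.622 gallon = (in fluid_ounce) 601.3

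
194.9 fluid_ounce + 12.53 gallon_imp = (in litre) 62.73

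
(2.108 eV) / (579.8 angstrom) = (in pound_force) 1.31e-12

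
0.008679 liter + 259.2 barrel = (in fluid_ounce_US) 1.393e+06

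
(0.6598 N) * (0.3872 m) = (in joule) 0.2555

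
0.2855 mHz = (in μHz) 285.5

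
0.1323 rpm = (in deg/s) 0.7938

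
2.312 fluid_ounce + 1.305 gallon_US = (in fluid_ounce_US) 169.4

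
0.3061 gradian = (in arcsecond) 991.8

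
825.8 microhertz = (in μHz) 825.8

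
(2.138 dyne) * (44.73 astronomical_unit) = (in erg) 1.431e+15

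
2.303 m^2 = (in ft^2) 24.79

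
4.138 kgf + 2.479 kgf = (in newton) 64.89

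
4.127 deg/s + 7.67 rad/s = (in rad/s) 7.742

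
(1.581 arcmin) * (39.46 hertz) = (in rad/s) 0.01815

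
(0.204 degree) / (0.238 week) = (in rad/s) 2.474e-08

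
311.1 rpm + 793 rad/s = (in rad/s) 825.6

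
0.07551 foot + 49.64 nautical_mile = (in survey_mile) 57.12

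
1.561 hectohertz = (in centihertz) 1.561e+04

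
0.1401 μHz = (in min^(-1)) 8.406e-06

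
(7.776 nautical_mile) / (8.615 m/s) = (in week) 0.002764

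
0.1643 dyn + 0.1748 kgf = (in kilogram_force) 0.1748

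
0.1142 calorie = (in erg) 4.778e+06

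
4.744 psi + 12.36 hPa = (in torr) 254.6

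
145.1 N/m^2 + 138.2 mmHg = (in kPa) 18.57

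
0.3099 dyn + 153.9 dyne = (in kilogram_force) 0.0001573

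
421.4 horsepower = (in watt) 3.142e+05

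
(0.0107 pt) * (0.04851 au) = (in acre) 6.769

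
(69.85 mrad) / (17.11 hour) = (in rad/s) 1.134e-06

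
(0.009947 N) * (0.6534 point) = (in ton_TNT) 5.48e-16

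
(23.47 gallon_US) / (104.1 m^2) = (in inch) 0.0336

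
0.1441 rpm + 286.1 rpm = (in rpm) 286.2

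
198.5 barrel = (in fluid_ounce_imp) 1.111e+06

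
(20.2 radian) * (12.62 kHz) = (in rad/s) 2.549e+05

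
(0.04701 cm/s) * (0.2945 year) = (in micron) 4.366e+09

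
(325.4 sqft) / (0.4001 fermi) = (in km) 7.556e+13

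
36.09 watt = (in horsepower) 0.0484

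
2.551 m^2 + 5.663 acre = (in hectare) 2.292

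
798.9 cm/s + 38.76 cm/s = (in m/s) 8.377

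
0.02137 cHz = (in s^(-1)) 0.0002137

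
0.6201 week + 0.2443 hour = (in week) 0.6216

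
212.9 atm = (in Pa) 2.157e+07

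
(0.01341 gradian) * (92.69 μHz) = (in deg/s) 1.119e-06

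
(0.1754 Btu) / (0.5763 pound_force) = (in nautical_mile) 0.03898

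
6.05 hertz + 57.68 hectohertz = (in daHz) 577.4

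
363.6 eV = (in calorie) 1.392e-17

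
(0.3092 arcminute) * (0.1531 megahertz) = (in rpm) 131.5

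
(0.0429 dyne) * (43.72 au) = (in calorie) 6.706e+05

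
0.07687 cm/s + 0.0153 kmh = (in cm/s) 0.5019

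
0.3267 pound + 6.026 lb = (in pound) 6.353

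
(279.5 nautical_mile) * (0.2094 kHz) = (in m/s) 1.084e+08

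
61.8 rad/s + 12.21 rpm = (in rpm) 602.4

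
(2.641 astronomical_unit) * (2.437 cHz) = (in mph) 2.154e+10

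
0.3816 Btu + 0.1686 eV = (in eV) 2.513e+21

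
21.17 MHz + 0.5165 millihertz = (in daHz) 2.117e+06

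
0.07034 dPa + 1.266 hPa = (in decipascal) 1266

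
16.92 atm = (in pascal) 1.714e+06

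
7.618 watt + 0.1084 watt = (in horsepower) 0.01036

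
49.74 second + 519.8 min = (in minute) 520.6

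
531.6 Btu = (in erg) 5.609e+12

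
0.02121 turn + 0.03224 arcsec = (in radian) 0.1333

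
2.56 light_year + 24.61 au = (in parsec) 0.785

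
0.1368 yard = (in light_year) 1.322e-17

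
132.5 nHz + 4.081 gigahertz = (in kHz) 4.081e+06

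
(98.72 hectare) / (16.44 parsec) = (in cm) 1.946e-10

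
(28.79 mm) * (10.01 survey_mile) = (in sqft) 4992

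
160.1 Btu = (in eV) 1.054e+24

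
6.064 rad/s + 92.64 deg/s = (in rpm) 73.35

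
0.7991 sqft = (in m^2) 0.07424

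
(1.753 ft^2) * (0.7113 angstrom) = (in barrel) 7.286e-11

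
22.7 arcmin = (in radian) 0.006603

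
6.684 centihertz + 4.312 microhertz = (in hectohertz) 0.0006684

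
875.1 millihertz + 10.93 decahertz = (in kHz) 0.1102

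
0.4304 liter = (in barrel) 0.002707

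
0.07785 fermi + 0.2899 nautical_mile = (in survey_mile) 0.3336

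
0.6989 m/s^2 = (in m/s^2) 0.6989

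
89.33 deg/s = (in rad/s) 1.559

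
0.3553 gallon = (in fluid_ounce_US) 45.48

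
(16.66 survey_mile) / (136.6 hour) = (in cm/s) 5.452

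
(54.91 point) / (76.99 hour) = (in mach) 2.053e-10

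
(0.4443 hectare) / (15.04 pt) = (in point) 2.374e+09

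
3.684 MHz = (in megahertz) 3.684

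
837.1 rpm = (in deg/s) 5023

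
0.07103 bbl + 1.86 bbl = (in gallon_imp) 67.53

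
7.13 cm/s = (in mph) 0.1595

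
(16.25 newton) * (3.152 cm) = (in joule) 0.5122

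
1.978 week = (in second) 1.196e+06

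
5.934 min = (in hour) 0.0989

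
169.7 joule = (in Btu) 0.1608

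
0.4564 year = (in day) 166.6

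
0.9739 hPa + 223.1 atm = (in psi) 3279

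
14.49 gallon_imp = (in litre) 65.87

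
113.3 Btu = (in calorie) 2.857e+04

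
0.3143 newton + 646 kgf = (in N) 6335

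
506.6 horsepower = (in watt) 3.778e+05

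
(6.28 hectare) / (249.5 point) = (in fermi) 7.135e+20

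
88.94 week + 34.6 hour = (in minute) 8.986e+05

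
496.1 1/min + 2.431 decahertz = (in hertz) 32.58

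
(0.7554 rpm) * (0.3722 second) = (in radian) 0.02944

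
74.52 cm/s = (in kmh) 2.683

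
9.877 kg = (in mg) 9.877e+06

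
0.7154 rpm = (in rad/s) 0.07492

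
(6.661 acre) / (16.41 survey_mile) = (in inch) 40.19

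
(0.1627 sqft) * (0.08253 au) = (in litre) 1.866e+11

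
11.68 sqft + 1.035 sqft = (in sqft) 12.72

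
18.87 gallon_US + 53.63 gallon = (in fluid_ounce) 9280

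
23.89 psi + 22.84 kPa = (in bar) 1.876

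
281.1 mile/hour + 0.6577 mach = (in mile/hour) 782.1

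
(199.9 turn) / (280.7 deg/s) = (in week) 0.0004239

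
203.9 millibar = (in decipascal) 2.039e+05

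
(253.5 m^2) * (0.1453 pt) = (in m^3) 0.01299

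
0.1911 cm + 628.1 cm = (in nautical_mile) 0.003393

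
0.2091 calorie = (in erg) 8.749e+06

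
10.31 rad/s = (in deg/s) 590.7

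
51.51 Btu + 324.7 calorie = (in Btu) 52.8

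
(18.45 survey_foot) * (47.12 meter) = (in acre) 0.06548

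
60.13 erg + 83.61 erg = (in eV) 8.972e+13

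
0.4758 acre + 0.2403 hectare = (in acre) 1.07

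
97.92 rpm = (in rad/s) 10.25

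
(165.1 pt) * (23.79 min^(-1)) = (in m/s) 0.02309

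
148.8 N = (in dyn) 1.488e+07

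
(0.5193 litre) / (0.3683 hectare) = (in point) 0.0003997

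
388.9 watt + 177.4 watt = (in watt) 566.3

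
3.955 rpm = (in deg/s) 23.73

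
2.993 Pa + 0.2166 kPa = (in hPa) 2.196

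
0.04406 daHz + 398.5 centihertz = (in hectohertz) 0.04426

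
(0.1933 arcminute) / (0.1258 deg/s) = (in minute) 0.0004268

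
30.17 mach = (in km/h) 3.698e+04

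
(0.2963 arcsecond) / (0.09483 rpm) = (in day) 1.674e-09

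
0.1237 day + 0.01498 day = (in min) 199.7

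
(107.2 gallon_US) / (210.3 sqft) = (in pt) 58.88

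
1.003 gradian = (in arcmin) 54.16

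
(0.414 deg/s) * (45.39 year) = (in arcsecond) 2.133e+12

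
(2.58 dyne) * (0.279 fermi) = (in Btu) 6.823e-24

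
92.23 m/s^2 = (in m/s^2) 92.23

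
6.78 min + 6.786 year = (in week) 353.8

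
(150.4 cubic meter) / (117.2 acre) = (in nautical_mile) 1.712e-07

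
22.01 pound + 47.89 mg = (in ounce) 352.2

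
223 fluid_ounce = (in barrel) 0.04148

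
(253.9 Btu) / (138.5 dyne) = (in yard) 2.115e+08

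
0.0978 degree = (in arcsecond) 352.1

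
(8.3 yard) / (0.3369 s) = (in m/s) 22.53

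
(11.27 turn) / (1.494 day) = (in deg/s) 0.03143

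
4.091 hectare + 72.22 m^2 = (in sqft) 4.411e+05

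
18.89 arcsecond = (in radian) 9.158e-05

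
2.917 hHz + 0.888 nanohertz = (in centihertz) 2.917e+04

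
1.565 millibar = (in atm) 0.001545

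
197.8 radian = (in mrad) 1.978e+05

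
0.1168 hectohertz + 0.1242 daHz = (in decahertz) 1.292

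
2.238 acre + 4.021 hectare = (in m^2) 4.927e+04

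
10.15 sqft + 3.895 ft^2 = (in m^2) 1.305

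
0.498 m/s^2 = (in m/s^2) 0.498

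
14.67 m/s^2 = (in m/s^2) 14.67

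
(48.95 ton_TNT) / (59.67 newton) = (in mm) 3.432e+12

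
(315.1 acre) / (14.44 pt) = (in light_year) 2.646e-08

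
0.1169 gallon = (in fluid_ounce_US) 14.96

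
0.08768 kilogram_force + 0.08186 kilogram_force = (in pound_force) 0.3738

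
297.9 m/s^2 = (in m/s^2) 297.9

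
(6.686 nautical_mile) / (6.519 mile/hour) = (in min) 70.82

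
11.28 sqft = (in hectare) 0.0001048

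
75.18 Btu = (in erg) 7.932e+11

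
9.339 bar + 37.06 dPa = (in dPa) 9.339e+06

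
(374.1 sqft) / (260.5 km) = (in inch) 0.005253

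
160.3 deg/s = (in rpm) 26.72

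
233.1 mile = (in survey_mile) 233.1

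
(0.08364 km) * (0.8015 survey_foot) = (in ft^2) 219.9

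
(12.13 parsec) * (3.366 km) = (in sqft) 1.356e+22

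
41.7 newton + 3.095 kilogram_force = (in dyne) 7.205e+06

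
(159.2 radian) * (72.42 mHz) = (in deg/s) 660.6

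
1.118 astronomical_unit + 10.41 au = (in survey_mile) 1.072e+09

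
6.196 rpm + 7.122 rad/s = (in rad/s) 7.771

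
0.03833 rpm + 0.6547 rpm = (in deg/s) 4.158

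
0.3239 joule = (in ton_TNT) 7.741e-11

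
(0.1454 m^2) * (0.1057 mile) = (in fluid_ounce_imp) 8.705e+05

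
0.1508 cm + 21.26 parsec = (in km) 6.56e+14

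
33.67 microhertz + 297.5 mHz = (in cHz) 29.75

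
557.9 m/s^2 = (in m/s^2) 557.9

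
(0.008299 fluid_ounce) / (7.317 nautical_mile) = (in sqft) 1.95e-10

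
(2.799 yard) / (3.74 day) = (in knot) 1.54e-05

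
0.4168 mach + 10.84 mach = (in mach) 11.26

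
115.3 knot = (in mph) 132.7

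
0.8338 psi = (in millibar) 57.49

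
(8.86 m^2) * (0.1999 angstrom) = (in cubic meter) 1.771e-10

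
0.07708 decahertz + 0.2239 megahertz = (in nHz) 2.239e+14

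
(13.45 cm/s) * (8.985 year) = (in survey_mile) 2.368e+04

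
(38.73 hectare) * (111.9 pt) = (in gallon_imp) 3.363e+06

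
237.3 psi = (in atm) 16.15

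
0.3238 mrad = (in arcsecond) 66.79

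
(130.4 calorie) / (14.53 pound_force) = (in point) 2.393e+04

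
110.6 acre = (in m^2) 4.476e+05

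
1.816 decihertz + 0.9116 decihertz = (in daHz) 0.02728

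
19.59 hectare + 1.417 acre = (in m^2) 2.016e+05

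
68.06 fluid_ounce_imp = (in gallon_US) 0.5109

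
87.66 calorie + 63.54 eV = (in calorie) 87.66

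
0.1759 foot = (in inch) 2.111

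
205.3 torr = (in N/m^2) 2.737e+04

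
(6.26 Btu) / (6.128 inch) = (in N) 4.243e+04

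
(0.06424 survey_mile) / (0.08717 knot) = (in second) 2305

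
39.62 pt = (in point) 39.62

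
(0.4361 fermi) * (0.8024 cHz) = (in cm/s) 3.499e-16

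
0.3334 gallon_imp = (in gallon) 0.4004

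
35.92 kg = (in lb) 79.19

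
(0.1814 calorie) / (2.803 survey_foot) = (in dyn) 8.884e+04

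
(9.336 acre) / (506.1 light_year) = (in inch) 3.107e-13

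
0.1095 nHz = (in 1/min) 6.57e-09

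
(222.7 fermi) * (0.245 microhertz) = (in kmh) 1.964e-19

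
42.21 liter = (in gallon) 11.15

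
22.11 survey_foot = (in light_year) 7.123e-16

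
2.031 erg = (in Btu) 1.925e-10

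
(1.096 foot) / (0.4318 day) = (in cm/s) 0.0008954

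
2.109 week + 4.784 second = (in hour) 354.3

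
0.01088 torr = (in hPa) 0.01451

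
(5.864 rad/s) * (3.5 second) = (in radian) 20.52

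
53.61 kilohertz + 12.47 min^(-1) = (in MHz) 0.05361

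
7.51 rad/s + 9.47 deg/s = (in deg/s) 439.8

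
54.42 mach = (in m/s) 1.853e+04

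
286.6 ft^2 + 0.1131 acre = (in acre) 0.1197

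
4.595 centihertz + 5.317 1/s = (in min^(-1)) 321.8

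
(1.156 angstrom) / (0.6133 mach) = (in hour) 1.538e-16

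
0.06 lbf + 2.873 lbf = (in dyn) 1.305e+06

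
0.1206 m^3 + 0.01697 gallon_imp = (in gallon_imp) 26.55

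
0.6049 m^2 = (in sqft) 6.511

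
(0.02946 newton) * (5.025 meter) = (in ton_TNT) 3.538e-11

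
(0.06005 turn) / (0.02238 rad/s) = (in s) 16.86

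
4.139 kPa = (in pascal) 4139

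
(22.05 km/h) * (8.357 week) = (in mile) 1.924e+04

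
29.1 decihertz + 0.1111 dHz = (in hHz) 0.02921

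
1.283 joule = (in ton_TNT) 3.066e-10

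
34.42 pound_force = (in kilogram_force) 15.61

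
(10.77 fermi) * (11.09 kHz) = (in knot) 2.322e-10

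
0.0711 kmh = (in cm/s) 1.975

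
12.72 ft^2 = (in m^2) 1.182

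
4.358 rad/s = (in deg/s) 249.7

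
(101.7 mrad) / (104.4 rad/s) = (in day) 1.127e-08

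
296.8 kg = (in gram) 2.968e+05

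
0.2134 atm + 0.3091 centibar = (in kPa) 21.93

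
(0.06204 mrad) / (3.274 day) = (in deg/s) 1.257e-08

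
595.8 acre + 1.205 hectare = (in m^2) 2.423e+06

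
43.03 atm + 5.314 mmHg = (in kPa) 4361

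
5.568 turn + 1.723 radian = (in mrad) 3.671e+04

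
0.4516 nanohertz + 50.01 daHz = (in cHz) 5.001e+04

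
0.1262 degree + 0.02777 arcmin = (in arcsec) 456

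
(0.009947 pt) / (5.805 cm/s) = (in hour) 1.679e-08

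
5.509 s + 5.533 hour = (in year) 0.0006318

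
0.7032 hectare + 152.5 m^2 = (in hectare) 0.7185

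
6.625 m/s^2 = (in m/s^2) 6.625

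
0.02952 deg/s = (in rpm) 0.00492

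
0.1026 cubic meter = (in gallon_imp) 22.57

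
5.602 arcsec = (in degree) 0.001556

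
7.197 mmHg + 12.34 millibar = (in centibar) 2.194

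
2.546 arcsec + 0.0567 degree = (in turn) 0.0001595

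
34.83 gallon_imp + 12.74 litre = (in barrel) 1.076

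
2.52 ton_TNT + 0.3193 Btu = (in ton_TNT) 2.52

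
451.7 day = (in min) 6.504e+05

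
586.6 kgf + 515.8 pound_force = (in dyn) 8.047e+08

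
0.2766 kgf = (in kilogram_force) 0.2766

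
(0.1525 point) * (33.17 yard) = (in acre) 4.032e-07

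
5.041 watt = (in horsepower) 0.00676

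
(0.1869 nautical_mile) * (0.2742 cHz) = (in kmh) 3.417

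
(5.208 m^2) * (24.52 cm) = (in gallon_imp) 280.9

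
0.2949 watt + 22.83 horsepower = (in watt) 1.702e+04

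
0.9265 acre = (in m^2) 3749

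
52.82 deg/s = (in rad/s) 0.9219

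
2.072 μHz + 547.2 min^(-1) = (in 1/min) 547.2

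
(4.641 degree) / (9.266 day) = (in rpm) 9.662e-07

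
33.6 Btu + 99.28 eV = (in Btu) 33.6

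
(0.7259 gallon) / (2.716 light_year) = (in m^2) 1.069e-19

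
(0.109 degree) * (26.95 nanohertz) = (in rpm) 4.896e-10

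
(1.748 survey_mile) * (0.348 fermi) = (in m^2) 9.79e-13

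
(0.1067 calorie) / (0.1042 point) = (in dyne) 1.214e+09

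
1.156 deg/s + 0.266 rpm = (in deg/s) 2.752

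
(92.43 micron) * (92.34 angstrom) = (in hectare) 8.535e-17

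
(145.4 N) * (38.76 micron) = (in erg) 5.636e+04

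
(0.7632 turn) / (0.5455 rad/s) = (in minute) 0.1465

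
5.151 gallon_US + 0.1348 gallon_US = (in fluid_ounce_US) 676.6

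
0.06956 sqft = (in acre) 1.597e-06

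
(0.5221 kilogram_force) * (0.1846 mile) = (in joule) 1521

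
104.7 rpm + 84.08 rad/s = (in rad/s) 95.04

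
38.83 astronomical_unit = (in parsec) 0.0001883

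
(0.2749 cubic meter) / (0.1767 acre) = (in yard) 0.0004204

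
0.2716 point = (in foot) 0.0003144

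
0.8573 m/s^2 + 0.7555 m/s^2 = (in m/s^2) 1.613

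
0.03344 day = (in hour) 0.8026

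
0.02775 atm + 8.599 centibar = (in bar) 0.1141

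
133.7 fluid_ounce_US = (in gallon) 1.045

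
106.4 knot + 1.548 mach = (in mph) 1302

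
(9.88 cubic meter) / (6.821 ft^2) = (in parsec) 5.053e-16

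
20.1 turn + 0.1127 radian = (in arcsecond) 2.607e+07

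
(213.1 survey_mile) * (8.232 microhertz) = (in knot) 5.488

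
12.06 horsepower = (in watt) 8993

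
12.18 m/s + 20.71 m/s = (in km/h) 118.4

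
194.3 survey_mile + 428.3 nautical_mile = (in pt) 3.135e+09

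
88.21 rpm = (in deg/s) 529.3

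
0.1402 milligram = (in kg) 1.402e-07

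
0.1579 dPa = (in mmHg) 0.0001184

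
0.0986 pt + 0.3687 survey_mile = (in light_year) 6.272e-14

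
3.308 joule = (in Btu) 0.003135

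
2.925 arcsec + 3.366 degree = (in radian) 0.05876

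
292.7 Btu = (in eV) 1.927e+24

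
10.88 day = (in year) 0.02981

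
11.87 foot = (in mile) 0.002248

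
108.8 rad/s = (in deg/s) 6234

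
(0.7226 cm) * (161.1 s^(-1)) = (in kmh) 4.191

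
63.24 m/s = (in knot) 122.9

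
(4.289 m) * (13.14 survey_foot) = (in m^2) 17.18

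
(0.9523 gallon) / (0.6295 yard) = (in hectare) 6.263e-07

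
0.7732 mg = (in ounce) 2.727e-05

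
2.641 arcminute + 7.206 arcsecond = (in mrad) 0.8032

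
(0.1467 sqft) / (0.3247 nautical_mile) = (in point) 0.06424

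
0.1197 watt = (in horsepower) 0.0001605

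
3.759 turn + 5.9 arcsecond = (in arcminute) 8.119e+04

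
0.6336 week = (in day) 4.435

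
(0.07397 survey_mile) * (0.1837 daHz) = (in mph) 489.2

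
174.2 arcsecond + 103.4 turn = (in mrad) 6.497e+05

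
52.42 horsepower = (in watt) 3.909e+04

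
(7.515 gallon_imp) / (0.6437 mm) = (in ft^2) 571.3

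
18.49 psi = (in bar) 1.275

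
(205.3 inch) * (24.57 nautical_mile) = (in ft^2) 2.554e+06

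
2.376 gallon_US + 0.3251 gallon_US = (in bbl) 0.06431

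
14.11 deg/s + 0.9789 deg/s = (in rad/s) 0.2634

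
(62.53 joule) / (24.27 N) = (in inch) 101.4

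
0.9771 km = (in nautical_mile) 0.5276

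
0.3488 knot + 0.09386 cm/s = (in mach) 0.0005297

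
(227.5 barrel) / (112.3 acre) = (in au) 5.32e-16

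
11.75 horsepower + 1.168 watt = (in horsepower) 11.75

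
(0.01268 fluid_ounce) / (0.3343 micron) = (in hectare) 0.0001122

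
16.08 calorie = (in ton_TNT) 1.608e-08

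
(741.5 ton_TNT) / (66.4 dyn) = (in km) 4.672e+12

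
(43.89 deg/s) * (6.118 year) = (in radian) 1.478e+08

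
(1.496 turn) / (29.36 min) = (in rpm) 0.05095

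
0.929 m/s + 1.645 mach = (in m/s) 561.1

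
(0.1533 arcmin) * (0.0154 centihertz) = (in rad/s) 6.867e-09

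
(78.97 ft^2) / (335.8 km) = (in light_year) 2.309e-21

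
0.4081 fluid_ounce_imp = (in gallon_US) 0.003063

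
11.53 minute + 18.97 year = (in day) 6924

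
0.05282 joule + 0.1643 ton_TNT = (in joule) 6.874e+08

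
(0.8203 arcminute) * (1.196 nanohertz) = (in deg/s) 1.635e-11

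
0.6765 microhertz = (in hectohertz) 6.765e-09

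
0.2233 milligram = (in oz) 7.877e-06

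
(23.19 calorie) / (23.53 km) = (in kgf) 0.0004205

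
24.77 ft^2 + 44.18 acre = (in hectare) 17.88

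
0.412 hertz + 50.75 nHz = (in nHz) 4.12e+08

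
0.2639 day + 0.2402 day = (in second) 4.355e+04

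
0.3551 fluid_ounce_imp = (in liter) 0.01009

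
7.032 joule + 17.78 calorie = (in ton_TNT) 1.946e-08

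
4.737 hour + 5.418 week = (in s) 3.294e+06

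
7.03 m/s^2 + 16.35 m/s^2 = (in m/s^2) 23.38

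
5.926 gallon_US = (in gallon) 5.926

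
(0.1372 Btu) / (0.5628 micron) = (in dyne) 2.572e+13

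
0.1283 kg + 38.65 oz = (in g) 1224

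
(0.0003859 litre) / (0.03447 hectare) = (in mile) 6.956e-13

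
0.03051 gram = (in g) 0.03051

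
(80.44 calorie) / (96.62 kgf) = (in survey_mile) 0.0002207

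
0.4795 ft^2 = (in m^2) 0.04455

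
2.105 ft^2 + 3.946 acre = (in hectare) 1.597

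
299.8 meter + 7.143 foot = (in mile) 0.1876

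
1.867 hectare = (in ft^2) 2.01e+05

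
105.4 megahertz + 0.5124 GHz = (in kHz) 6.178e+05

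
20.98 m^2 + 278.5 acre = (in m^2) 1.127e+06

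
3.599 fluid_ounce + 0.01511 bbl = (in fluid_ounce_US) 84.83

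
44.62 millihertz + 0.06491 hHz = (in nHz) 6.536e+09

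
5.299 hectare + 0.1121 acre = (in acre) 13.21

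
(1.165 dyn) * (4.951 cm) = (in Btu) 5.467e-10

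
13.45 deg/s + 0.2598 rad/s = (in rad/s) 0.4945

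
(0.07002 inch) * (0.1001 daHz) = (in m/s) 0.00178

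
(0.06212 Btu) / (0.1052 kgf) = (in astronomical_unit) 4.247e-10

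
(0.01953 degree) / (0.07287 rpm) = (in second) 0.04467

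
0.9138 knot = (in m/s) 0.4701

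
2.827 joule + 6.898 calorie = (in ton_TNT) 7.574e-09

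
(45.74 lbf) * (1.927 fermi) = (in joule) 3.921e-13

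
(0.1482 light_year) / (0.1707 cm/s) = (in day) 9.507e+12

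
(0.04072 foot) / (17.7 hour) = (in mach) 5.72e-10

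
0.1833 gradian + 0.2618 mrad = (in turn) 0.0004999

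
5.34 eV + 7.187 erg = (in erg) 7.187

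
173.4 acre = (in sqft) 7.553e+06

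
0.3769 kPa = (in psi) 0.05466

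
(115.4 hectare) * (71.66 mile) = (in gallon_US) 3.516e+13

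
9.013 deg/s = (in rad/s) 0.1573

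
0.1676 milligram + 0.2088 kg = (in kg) 0.2088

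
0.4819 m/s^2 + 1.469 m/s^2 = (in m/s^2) 1.951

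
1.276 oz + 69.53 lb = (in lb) 69.61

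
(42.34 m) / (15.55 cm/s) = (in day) 0.003151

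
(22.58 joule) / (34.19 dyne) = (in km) 66.04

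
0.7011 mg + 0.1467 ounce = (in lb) 0.00917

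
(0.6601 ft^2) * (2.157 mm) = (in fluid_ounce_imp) 4.656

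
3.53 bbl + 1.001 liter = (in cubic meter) 0.5622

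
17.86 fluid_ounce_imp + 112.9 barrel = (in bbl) 112.9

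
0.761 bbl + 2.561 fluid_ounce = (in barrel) 0.7615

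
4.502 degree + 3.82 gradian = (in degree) 7.94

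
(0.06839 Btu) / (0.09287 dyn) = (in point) 2.202e+11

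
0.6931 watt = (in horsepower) 0.0009295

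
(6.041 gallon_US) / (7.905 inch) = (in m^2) 0.1139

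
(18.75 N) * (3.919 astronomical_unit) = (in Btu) 1.042e+10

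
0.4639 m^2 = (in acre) 0.0001146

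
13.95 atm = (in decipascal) 1.413e+07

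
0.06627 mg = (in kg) 6.627e-08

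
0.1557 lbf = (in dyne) 6.926e+04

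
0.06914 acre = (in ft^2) 3012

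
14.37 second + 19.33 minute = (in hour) 0.3262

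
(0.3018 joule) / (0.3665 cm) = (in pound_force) 18.51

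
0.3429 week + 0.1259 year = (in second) 4.178e+06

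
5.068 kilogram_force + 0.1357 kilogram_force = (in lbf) 11.47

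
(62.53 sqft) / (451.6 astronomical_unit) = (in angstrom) 0.0008599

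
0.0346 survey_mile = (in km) 0.05568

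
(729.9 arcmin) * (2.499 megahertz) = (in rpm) 5.067e+06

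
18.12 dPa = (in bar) 1.812e-05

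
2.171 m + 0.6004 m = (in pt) 7856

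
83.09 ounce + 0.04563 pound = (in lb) 5.239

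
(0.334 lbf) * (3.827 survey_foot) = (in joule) 1.733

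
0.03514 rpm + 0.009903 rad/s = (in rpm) 0.1297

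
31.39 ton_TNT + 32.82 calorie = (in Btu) 1.245e+08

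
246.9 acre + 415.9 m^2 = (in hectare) 99.96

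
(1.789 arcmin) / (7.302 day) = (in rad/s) 8.249e-10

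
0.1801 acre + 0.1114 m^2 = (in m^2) 729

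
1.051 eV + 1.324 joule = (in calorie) 0.3164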